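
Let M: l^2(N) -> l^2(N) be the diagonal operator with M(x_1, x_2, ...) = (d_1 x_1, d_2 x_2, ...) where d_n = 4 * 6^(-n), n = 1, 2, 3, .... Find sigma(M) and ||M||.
sigma(M) = {4 * 6^(-n) : n ≥ 1} ∪ {0}; ||M|| = 2/3

A bounded diagonal operator on l^2 with diagonal entries d_n has spectrum equal to the closure of {d_n : n ≥ 1}: every d_n is an eigenvalue (with eigenvector e_n), so {d_n} ⊂ sigma(M); the spectrum is closed, so its closure is too; and for lambda not in the closure, (M - lambda I) has bounded inverse (the diagonal entries 1/(d_n - lambda) are bounded). For our sequence d_n = 4 * 6^(-n), n = 1, 2, 3, ...:
  - {d_n} = {4 * 6^(-n) : n ≥ 1}; the only limit point is 0
  - closure = {4 * 6^(-n) : n ≥ 1} ∪ {0}
For the norm: a diagonal operator has ||M|| = sup_n |d_n|. Here d_n = 4 * 6^(-n) is positive and decreasing, so sup_n |d_n| = d_1 = 4/6 = 2/3. So ||M|| = 2/3.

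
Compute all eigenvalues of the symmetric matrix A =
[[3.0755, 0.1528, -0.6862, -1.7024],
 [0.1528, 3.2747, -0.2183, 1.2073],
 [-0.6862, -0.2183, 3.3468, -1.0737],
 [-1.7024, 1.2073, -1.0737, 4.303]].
sigma(A) ≈ {1, 3, 4, 6}

A is real symmetric, so its spectrum consists of real eigenvalues. Expanding the characteristic polynomial of the displayed matrix gives
  det(λ I - A) = p(λ) = λ^4 + (-14)λ^3 + (67)λ^2 + (-126)λ + (72).
Solving p(λ) = 0 yields eigenvalues ≈ 1, 3, 4, 6. (A is shown rounded to 4 decimals, so these recover the underlying integer eigenvalues to within that precision.)
Verification: the trace of A = 14 equals the sum of eigenvalues 14, and det(A) ≈ 71.9994 matches the eigenvalue product 72.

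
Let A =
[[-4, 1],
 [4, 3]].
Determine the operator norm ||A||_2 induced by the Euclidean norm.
||A||_2 = sqrt((42 + sqrt(740))/2) ≈ 5.8823 (= sqrt(largest eigenvalue of A^T A))

||A||_2 = sigma_max(A) = sqrt(lambda_max(A^T A)). Form the symmetric matrix M = A^T A =
[[32, 8],
 [8, 10]].
Its characteristic polynomial (trace, determinant of M give the coefficients) is
  p(λ) = det(λ I - M) = λ^2 - 42λ + 256.
For λ^2 - 42λ + 256 the discriminant is 740. It is nonnegative but not a perfect square, so the roots are real and irrational: λ = (42 ± sqrt(740))/2 ≈ 34.6015, 7.3985.
So the eigenvalues of A^T A are ≈ 7.3985, 34.6015 (all ≥ 0, as they must be for A^T A). The largest is λ_max = (42 + sqrt(740))/2 ≈ 34.6015, hence ||A||_2 = sqrt(λ_max) = sqrt((42 + sqrt(740))/2) ≈ 5.8823.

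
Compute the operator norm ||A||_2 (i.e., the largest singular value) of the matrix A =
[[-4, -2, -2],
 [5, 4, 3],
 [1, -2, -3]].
||A||_2 ≈ 8.7315 (= sqrt(largest eigenvalue of A^T A))

||A||_2 = sigma_max(A) = sqrt(lambda_max(A^T A)). Form the symmetric matrix M = A^T A =
[[42, 26, 20],
 [26, 24, 22],
 [20, 22, 22]].
Its characteristic polynomial (trace, sum of principal 2x2 minors, determinant of M give the coefficients) is
  p(λ) = det(λ I - M) = λ^3 - 88λ^2 + 900λ - 256.
No integer candidate from the rational root theorem (±divisors of 256) is a root, so the roots are irrational. The cubic discriminant is Δ = 3021996800 > 0, so there are three distinct real roots. p(0) = -256 and p(1) = 557 have opposite signs, so a root lies in (0, 1); Newton's method refines it to λ ≈ 0.2928. p(11) = 327 and p(12) = -400 have opposite signs, so a root lies in (11, 12); Newton's method refines it to λ ≈ 11.4681. p(76) = -1168 and p(77) = 3825 have opposite signs, so a root lies in (76, 77); Newton's method refines it to λ ≈ 76.2391. Check (Vieta): the three roots sum to 88, matching tr M = 88.
So the eigenvalues of A^T A are ≈ 0.2928, 11.4681, 76.2391 (all ≥ 0, as they must be for A^T A). The largest is λ_max ≈ 76.2391, hence ||A||_2 = sqrt(λ_max) ≈ 8.7315.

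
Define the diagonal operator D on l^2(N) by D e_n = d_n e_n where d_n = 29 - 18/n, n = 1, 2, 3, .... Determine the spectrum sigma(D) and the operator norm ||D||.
sigma(D) = {29 - 18/n : n ≥ 1} ∪ {29}; ||D|| = 29

A bounded diagonal operator on l^2 with diagonal entries d_n has spectrum equal to the closure of {d_n : n ≥ 1}: every d_n is an eigenvalue (with eigenvector e_n), so {d_n} ⊂ sigma(D); the spectrum is closed, so its closure is too; and for lambda not in the closure, (D - lambda I) has bounded inverse (the diagonal entries 1/(d_n - lambda) are bounded). For our sequence d_n = 29 - 18/n, n = 1, 2, 3, ...:
  - {d_n} = {29 - 18/n : n ≥ 1}; the only limit point is 29
  - closure = {29 - 18/n : n ≥ 1} ∪ {29}
For the norm: a diagonal operator has ||D|| = sup_n |d_n|. Here d_n = 29 - 18/n increases monotonically from d_1 = 11 toward 29, with all terms in [11, 29); so sup_n |d_n| = 29 (the supremum is the limit, not attained). So ||D|| = 29.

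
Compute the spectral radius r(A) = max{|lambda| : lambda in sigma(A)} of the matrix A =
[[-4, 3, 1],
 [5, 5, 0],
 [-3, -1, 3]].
r(A) ≈ 6.2063

The eigenvalues of A are the roots of its characteristic polynomial. With M = A (coefficients from the trace, the sum of principal 2x2 minors, and det A):
  p(λ) = det(λ I - M) = λ^3 - 4λ^2 - 29λ + 95.
No integer candidate from the rational root theorem (±divisors of 95) is a root, so the roots are irrational. The cubic discriminant is Δ = 90017 > 0, so there are three distinct real roots. p(-6) = -91 and p(-5) = 15 have opposite signs, so a root lies in (-6, -5); Newton's method refines it to λ ≈ -5.1681. p(2) = 29 and p(3) = -1 have opposite signs, so a root lies in (2, 3); Newton's method refines it to λ ≈ 2.9618. p(6) = -7 and p(7) = 39 have opposite signs, so a root lies in (6, 7); Newton's method refines it to λ ≈ 6.2063. Check (Vieta): the three roots sum to 4, matching tr M = 4.
Thus the eigenvalues (to 4 decimals) are -5.1681 (modulus 5.1681); 2.9618 (modulus 2.9618); 6.2063 (modulus 6.2063). The spectral radius is the largest modulus: r(A) ≈ 6.2063. (Cross-check: r(A) ≤ ||A||_2 ≈ 7.907; equality holds whenever A is normal, though it can also hold for some non-normal A.)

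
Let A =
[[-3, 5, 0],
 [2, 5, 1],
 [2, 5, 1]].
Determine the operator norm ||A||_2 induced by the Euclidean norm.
||A||_2 = sqrt((94 + sqrt(3564))/2) ≈ 8.7664 (= sqrt(largest eigenvalue of A^T A))

||A||_2 = sigma_max(A) = sqrt(lambda_max(A^T A)). Form the symmetric matrix M = A^T A =
[[17, 5, 4],
 [5, 75, 10],
 [4, 10, 2]].
Its characteristic polynomial (trace, sum of principal 2x2 minors, determinant of M give the coefficients) is
  p(λ) = det(λ I - M) = λ^3 - 94λ^2 + 1318λ.
The constant term is 0, so λ = 0 is a root. Dividing out λ leaves p(λ) = λ(λ^2 - 94λ + 1318). For λ^2 - 94λ + 1318 the discriminant is 3564. It is nonnegative but not a perfect square, so the roots are real and irrational: λ = (94 ± sqrt(3564))/2 ≈ 76.8496, 17.1504.
So the eigenvalues of A^T A are ≈ 0, 17.1504, 76.8496 (all ≥ 0, as they must be for A^T A). The largest is λ_max = (94 + sqrt(3564))/2 ≈ 76.8496, hence ||A||_2 = sqrt(λ_max) = sqrt((94 + sqrt(3564))/2) ≈ 8.7664.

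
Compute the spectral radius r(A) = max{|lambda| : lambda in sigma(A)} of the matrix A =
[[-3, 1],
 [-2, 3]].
r(A) = sqrt(28)/2 ≈ 2.6458

The eigenvalues of A are the roots of its characteristic polynomial. With M = A (coefficients from the trace and determinant):
  p(λ) = det(λ I - M) = λ^2 - 7.
For λ^2 - 7 the discriminant is 28. It is nonnegative but not a perfect square, so the roots are real and irrational: λ = ± sqrt(28)/2 ≈ 2.6458, -2.6458.
Thus the eigenvalues (to 4 decimals) are 2.6458 (modulus 2.6458); -2.6458 (modulus 2.6458). The spectral radius is the largest modulus: r(A) = sqrt(28)/2 ≈ 2.6458. (Cross-check: r(A) ≤ ||A||_2 ≈ 4.5414; equality holds whenever A is normal, though it can also hold for some non-normal A.)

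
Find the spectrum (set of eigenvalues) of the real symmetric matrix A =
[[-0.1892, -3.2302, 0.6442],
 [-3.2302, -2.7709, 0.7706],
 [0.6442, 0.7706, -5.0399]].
sigma(A) ≈ {-6, -4, 2}

A is real symmetric, so its spectrum consists of real eigenvalues. Expanding the characteristic polynomial of the displayed matrix gives
  det(λ I - A) = p(λ) = λ^3 + (8)λ^2 + (4)λ + (-48).
Solving p(λ) = 0 yields eigenvalues ≈ -6, -4, 2. (A is shown rounded to 4 decimals, so these recover the underlying integer eigenvalues to within that precision.)
Verification: the trace of A = -8 equals the sum of eigenvalues -8, and det(A) ≈ 48.0003 matches the eigenvalue product 48.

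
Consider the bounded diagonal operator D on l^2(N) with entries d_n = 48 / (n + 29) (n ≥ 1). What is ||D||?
||D|| = 8/5 (attained at n = 1)

For D diagonal, ||D|| = sup_n |d_n| = sup_n 48/(n + 29). This is positive and strictly decreasing in n, so the supremum is attained at n = 1: d_1 = 48/(1 + 29) = 8/5. Hence ||D|| = 8/5.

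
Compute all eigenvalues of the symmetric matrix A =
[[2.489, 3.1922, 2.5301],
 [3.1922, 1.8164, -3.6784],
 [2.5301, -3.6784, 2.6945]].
sigma(A) ≈ {-4, 5, 6}

A is real symmetric, so its spectrum consists of real eigenvalues. Expanding the characteristic polynomial of the displayed matrix gives
  det(λ I - A) = p(λ) = λ^3 + (-7)λ^2 + (-14)λ + (119.9985).
Solving p(λ) = 0 yields eigenvalues ≈ -4, 5, 6. (A is shown rounded to 4 decimals, so these recover the underlying integer eigenvalues to within that precision.)
Verification: the trace of A = 7 equals the sum of eigenvalues 7, and det(A) ≈ -119.9985 matches the eigenvalue product -120.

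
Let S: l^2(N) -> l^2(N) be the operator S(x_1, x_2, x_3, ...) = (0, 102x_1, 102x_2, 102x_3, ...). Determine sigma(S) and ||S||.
sigma(S) = closed disk {z in C : |z| ≤ 102}; ||S|| = 102

Note S = 102·U where U is the unit right shift (U x)_k = x_{k-1} (with x_0 := 0); so ||S|| = 102||U|| and sigma(S) = 102·sigma(U). ||S x||^2 = sum_{k≥1} |102x_k|^2 = 10404||x||^2, so ||S|| = 102 and sigma(S) ⊂ {|z| ≤ 102}. For any |lambda| < 102, the equation (S - lambda I) x = 0 forces x_1 = 0, then 102x_k = lambda x_{k+1} ⇒ x = 0, so S has no eigenvalues. But (S - lambda I) is not surjective for |lambda| < 102: solving (S - lambda I) x = e_1 would require x_n proportional to (lambda/102)^(-n), which is not in l^2. So every |lambda| < 102 lies in the residual spectrum. The boundary |lambda| = 102 is in the approximate point spectrum (the spectrum is closed). Hence sigma(S) is the closed disk of radius 102.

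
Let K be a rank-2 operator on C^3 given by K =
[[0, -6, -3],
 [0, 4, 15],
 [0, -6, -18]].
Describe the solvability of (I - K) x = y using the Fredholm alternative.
(I - K) is invertible (det(I - K) = 33 ≠ 0), so for every y in C^3 the equation (I - K) x = y has a unique solution.

K has rank 2 and factors as K = U V^T = u1 v1^T + u2 v2^T with u1 = (-2, -3, 3), v1 = (0, 0, -3), u2 = (3, -2, 3), v2 = (0, -2, -3) (multiplying out reproduces the displayed K). The nonzero eigenvalues of U V^T coincide with those of the 2 x 2 matrix G = V^T U = [[v1·u1, v1·u2], [v2·u1, v2·u2]] = [[-9, -9], [-3, -5]], and by the Sylvester determinant identity det(I_3 - U V^T) = det(I_2 - V^T U) = det([[10, 9], [3, 6]]) = (10)(6) - (9)(3) = 33. (Direct check: I - K =
[[1, 6, 3],
 [0, -3, -15],
 [0, 6, 19]]
has determinant 33.) The finite-dimensional Fredholm alternative says: either (I - K) is invertible, or ker(I - K) ≠ {0} and then range(I - K) = ker((I - K)^*)^⊥, with dim ker(I - K) = dim ker((I - K)^*). Since det(I - K) ≠ 0, 1 is not an eigenvalue of K and ker(I - K) = {0}, so we are in the first case: for every y there is a unique x = (I - K)^(-1) y. (Explicitly, by the Woodbury identity, (I - U V^T)^(-1) = I + U (I_2 - G)^(-1) V^T.)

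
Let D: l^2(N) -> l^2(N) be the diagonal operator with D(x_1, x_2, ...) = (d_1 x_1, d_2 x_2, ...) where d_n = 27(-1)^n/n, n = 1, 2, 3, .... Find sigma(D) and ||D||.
sigma(D) = {27(-1)^n/n : n ≥ 1} ∪ {0}; ||D|| = 27

A bounded diagonal operator on l^2 with diagonal entries d_n has spectrum equal to the closure of {d_n : n ≥ 1}: every d_n is an eigenvalue (with eigenvector e_n), so {d_n} ⊂ sigma(D); the spectrum is closed, so its closure is too; and for lambda not in the closure, (D - lambda I) has bounded inverse (the diagonal entries 1/(d_n - lambda) are bounded). For our sequence d_n = 27(-1)^n/n, n = 1, 2, 3, ...:
  - {d_n} = {27(-1)^n/n : n ≥ 1}; the only limit point is 0
  - closure = {27(-1)^n/n : n ≥ 1} ∪ {0}
For the norm: a diagonal operator has ||D|| = sup_n |d_n|. Here |d_n| = 27/n is decreasing, so sup_n |d_n| = |d_1| = 27. So ||D|| = 27.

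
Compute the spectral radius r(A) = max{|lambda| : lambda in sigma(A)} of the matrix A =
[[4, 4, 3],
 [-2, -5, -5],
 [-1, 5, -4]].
r(A) ≈ 6.5345

The eigenvalues of A are the roots of its characteristic polynomial. With M = A (coefficients from the trace, the sum of principal 2x2 minors, and det A):
  p(λ) = det(λ I - M) = λ^3 + 5λ^2 + 20λ - 123.
No integer candidate from the rational root theorem (±divisors of 123) is a root, so the roots are irrational. The cubic discriminant is Δ = -590383 < 0, so there is one real root and a complex-conjugate pair. p(2) = -55 and p(3) = 9 have opposite signs, so a root lies in (2, 3); Newton's method refines it to λ ≈ 2.8805. Dividing out (λ - (2.8805)) leaves approximately λ^2 + 7.8805λ + 42.7003. For λ^2 + 7.8805λ + 42.7003 the discriminant is -108.6981. It is negative, so the remaining roots are the complex-conjugate pair λ ≈ -3.9403 ± 5.2129i. Their product equals the constant term, so |λ|^2 ≈ 42.7003 and |λ| ≈ 6.5345.
Thus the eigenvalues (to 4 decimals) are 2.8805 (modulus 2.8805); -3.9403 ± 5.2129i (modulus 6.5345). The spectral radius is the largest modulus: r(A) ≈ 6.5345. (Cross-check: r(A) ≤ ||A||_2 ≈ 9.564; equality holds whenever A is normal, though it can also hold for some non-normal A.)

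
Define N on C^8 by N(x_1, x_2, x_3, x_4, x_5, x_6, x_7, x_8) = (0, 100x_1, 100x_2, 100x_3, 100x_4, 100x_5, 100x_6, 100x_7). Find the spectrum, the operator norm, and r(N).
sigma(N) = {0}; ||N|| = 100; r(N) = 0. (N is nilpotent with N^8 = 0.)

On C^8, N is a strictly lower-triangular matrix with 100 on the subdiagonal and zeros elsewhere, so its characteristic polynomial is lambda^8 and every eigenvalue is 0: sigma(N) = {0}. For the operator norm, N e_i = 100e_{i+1} for i = 1, ..., 7 and N e_8 = 0, so the singular values of N are 100 (with multiplicity 7) and 0; hence ||N|| = 100. The spectral radius r(N) = max|lambda| = 0. Note ||N|| > r(N) — characteristic of non-normal nilpotent operators. Indeed N^8 = 0.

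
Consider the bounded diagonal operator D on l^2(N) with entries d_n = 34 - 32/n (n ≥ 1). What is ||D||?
||D|| = 34

For a diagonal operator on l^2 with entries d_n, ||D|| = sup_n |d_n|. Here d_1 = 2, d_2 = 18, ..., and d_n = 34 - 32/n increases monotonically toward 34. All terms lie in [2, 34), so |d_n| = d_n and the supremum is the limit 34, which is not attained by any individual d_n. Hence ||D|| = 34.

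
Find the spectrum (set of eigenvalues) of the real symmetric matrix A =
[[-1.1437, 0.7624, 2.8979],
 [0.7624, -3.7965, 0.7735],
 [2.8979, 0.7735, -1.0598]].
sigma(A) ≈ {-4, 2} (-4 with multiplicity 2)

A is real symmetric, so its spectrum consists of real eigenvalues. Expanding the characteristic polynomial of the displayed matrix gives
  det(λ I - A) = p(λ) = λ^3 + (6)λ^2 + (0)λ + (-31.9988).
Solving p(λ) = 0 yields eigenvalues ≈ -4, -4, 2. (A is shown rounded to 4 decimals, so these recover the underlying integer eigenvalues to within that precision.)
Verification: the trace of A = -6 equals the sum of eigenvalues -6, and det(A) ≈ 31.9988 matches the eigenvalue product 32.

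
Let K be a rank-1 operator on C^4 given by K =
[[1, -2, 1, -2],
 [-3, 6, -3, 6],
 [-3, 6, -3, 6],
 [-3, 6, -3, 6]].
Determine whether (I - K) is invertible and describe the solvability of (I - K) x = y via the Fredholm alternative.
(I - K) is invertible (det(I - K) = -9 ≠ 0), so for every y in C^4 the equation (I - K) x = y has a unique solution.

K has rank 1, so it is an outer product K = u v^T: every row of K is a multiple of one row vector. Reading off the entries, u = (-1, 3, 3, 3) and v = (-1, 2, -1, 2) (row i of K equals u_i·v^T). A rank-one matrix u v^T satisfies K u = u (v·u) and kills the (3)-dimensional subspace v^⊥, so its characteristic polynomial is lambda^3 (lambda - v·u) with v·u = tr K = 10. Hence the eigenvalues of I - K are 1 (multiplicity 3) and 1 - (10) = -9, so det(I - K) = -9. (Direct check: I - K =
[[0, 2, -1, 2],
 [3, -5, 3, -6],
 [3, -6, 4, -6],
 [3, -6, 3, -5]]
has determinant -9.) The finite-dimensional Fredholm alternative says: either (I - K) is invertible, or ker(I - K) ≠ {0} and then range(I - K) = ker((I - K)^*)^⊥, with dim ker(I - K) = dim ker((I - K)^*). Since det(I - K) ≠ 0, 1 is not an eigenvalue of K and ker(I - K) = {0}, so we are in the first case: for every y there is a unique x = (I - K)^(-1) y. Explicitly, by the Sherman–Morrison formula, (I - u v^T)^(-1) = I + u v^T/(1 - v·u), i.e. (I - K)^(-1) = I + K/(-9).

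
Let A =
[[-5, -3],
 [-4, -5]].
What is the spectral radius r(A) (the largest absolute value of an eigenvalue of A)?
r(A) = (10 + sqrt(48))/2 ≈ 8.4641

The eigenvalues of A are the roots of its characteristic polynomial. With M = A (coefficients from the trace and determinant):
  p(λ) = det(λ I - M) = λ^2 + 10λ + 13.
For λ^2 + 10λ + 13 the discriminant is 48. It is nonnegative but not a perfect square, so the roots are real and irrational: λ = (-10 ± sqrt(48))/2 ≈ -1.5359, -8.4641.
Thus the eigenvalues (to 4 decimals) are -1.5359 (modulus 1.5359); -8.4641 (modulus 8.4641). The spectral radius is the largest modulus: r(A) = (10 + sqrt(48))/2 ≈ 8.4641. (Cross-check: r(A) ≤ ||A||_2 ≈ 8.5249; equality holds whenever A is normal, though it can also hold for some non-normal A.)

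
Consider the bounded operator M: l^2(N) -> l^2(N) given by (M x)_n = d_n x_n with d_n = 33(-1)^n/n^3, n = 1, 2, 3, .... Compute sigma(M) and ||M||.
sigma(M) = {33(-1)^n/n^3 : n ≥ 1} ∪ {0}; ||M|| = 33

A bounded diagonal operator on l^2 with diagonal entries d_n has spectrum equal to the closure of {d_n : n ≥ 1}: every d_n is an eigenvalue (with eigenvector e_n), so {d_n} ⊂ sigma(M); the spectrum is closed, so its closure is too; and for lambda not in the closure, (M - lambda I) has bounded inverse (the diagonal entries 1/(d_n - lambda) are bounded). For our sequence d_n = 33(-1)^n/n^3, n = 1, 2, 3, ...:
  - {d_n} = {33(-1)^n/n^3 : n ≥ 1}; the only limit point is 0
  - closure = {33(-1)^n/n^3 : n ≥ 1} ∪ {0}
For the norm: a diagonal operator has ||M|| = sup_n |d_n|. Here |d_n| = 33/n^3 is decreasing, so sup_n |d_n| = |d_1| = 33. So ||M|| = 33.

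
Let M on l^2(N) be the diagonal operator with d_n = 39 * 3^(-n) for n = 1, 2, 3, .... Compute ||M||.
||M|| = 13 (attained at n = 1)

For M diagonal, ||M|| = sup_n |d_n|. The sequence d_n = 39 * 3^(-n) is positive and strictly decreasing (ratio 3^(-1) < 1), so the supremum is d_1 = 39/3 = 13. Hence ||M|| = 13.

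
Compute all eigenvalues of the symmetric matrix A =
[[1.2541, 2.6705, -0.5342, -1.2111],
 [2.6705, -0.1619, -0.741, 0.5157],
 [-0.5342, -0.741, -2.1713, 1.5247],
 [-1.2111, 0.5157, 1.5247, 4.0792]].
sigma(A) ≈ {-3, -2, 3, 5}

A is real symmetric, so its spectrum consists of real eigenvalues. Expanding the characteristic polynomial of the displayed matrix gives
  det(λ I - A) = p(λ) = λ^4 + (-3)λ^3 + (-19)λ^2 + (27)λ + (90).
Solving p(λ) = 0 yields eigenvalues ≈ -3, -2, 3, 5. (A is shown rounded to 4 decimals, so these recover the underlying integer eigenvalues to within that precision.)
Verification: the trace of A = 3 equals the sum of eigenvalues 3, and det(A) ≈ 90.0002 matches the eigenvalue product 90.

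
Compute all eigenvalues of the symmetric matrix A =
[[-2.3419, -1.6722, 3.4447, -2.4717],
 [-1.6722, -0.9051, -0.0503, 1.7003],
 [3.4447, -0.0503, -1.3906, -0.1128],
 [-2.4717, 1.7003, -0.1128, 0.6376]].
sigma(A) ≈ {-6, -2, 0, 4}

A is real symmetric, so its spectrum consists of real eigenvalues. Expanding the characteristic polynomial of the displayed matrix gives
  det(λ I - A) = p(λ) = λ^4 + (4)λ^3 + (-20)λ^2 + (-47.9989)λ + (0.0035).
Solving p(λ) = 0 yields eigenvalues ≈ -6, -2, 0, 4. (A is shown rounded to 4 decimals, so these recover the underlying integer eigenvalues to within that precision.)
Verification: the trace of A = -4 equals the sum of eigenvalues -4, and det(A) ≈ 0.0035 matches the eigenvalue product 0.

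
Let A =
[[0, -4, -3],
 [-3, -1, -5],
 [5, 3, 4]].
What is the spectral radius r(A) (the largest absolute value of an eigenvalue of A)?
r(A) ≈ 4.1158

The eigenvalues of A are the roots of its characteristic polynomial. With M = A (coefficients from the trace, the sum of principal 2x2 minors, and det A):
  p(λ) = det(λ I - M) = λ^3 - 3λ^2 + 14λ - 64.
No integer candidate from the rational root theorem (±divisors of 64) is a root, so the roots are irrational. The cubic discriminant is Δ = -78332 < 0, so there is one real root and a complex-conjugate pair. p(3) = -22 and p(4) = 8 have opposite signs, so a root lies in (3, 4); Newton's method refines it to λ ≈ 3.7781. Dividing out (λ - (3.7781)) leaves approximately λ^2 + 0.7781λ + 16.9397. For λ^2 + 0.7781λ + 16.9397 the discriminant is -67.1535. It is negative, so the remaining roots are the complex-conjugate pair λ ≈ -0.389 ± 4.0974i. Their product equals the constant term, so |λ|^2 ≈ 16.9397 and |λ| ≈ 4.1158.
Thus the eigenvalues (to 4 decimals) are 3.7781 (modulus 3.7781); -0.389 ± 4.0974i (modulus 4.1158). The spectral radius is the largest modulus: r(A) ≈ 4.1158. (Cross-check: r(A) ≤ ||A||_2 ≈ 9.7302; equality holds whenever A is normal, though it can also hold for some non-normal A.)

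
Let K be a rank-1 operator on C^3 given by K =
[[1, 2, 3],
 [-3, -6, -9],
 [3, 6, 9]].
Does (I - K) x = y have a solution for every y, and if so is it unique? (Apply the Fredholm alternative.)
(I - K) is invertible (det(I - K) = -3 ≠ 0), so for every y in C^3 the equation (I - K) x = y has a unique solution.

K has rank 1, so it is an outer product K = u v^T: every row of K is a multiple of one row vector. Reading off the entries, u = (1, -3, 3) and v = (1, 2, 3) (row i of K equals u_i·v^T). A rank-one matrix u v^T satisfies K u = u (v·u) and kills the (2)-dimensional subspace v^⊥, so its characteristic polynomial is lambda^2 (lambda - v·u) with v·u = tr K = 4. Hence the eigenvalues of I - K are 1 (multiplicity 2) and 1 - (4) = -3, so det(I - K) = -3. (Direct check: I - K =
[[0, -2, -3],
 [3, 7, 9],
 [-3, -6, -8]]
has determinant -3.) The finite-dimensional Fredholm alternative says: either (I - K) is invertible, or ker(I - K) ≠ {0} and then range(I - K) = ker((I - K)^*)^⊥, with dim ker(I - K) = dim ker((I - K)^*). Since det(I - K) ≠ 0, 1 is not an eigenvalue of K and ker(I - K) = {0}, so we are in the first case: for every y there is a unique x = (I - K)^(-1) y. Explicitly, by the Sherman–Morrison formula, (I - u v^T)^(-1) = I + u v^T/(1 - v·u), i.e. (I - K)^(-1) = I + K/(-3).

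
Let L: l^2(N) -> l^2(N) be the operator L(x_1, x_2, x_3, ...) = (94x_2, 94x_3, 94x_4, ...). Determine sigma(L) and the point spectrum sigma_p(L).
sigma(L) = closed disk {z in C : |z| ≤ 94}; sigma_p(L) = open disk {z in C : |z| < 94}

Note L = 94·V where V is the unit left shift (V x)_k = x_{k+1}; so sigma(L) = 94·sigma(V) and ||L|| = 94||V||. ||L x||^2 = 8836sum_{k≥2} |x_k|^2 ≤ 8836||x||^2, with equality on {x : x_1 = 0}, so ||L|| = 94. For any lambda with |lambda| < 94, set r = lambda/94 (|r| < 1); the vector x = (1, r, r^2, ...) is in l^2 and satisfies L x = 94(r, r^2, ...) = lambda x, so lambda is an eigenvalue. On the boundary |lambda| = 94 the geometric series diverges, so no l^2 eigenvector exists, but these lambda lie in the approximate point spectrum. Hence sigma(L) is the closed disk of radius 94 and sigma_p(L) is the open disk.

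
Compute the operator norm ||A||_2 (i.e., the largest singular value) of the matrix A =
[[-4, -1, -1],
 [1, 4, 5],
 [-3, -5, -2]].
||A||_2 ≈ 9.0064 (= sqrt(largest eigenvalue of A^T A))

||A||_2 = sigma_max(A) = sqrt(lambda_max(A^T A)). Form the symmetric matrix M = A^T A =
[[26, 23, 15],
 [23, 42, 31],
 [15, 31, 30]].
Its characteristic polynomial (trace, sum of principal 2x2 minors, determinant of M give the coefficients) is
  p(λ) = det(λ I - M) = λ^3 - 98λ^2 + 1417λ - 3844.
No integer candidate from the rational root theorem (±divisors of 3844) is a root, so the roots are irrational. The cubic discriminant is Δ = 2640738112 > 0, so there are three distinct real roots. p(3) = -448 and p(4) = 320 have opposite signs, so a root lies in (3, 4); Newton's method refines it to λ ≈ 3.5552. p(13) = 212 and p(14) = -470 have opposite signs, so a root lies in (13, 14); Newton's method refines it to λ ≈ 13.3295. p(81) = -604 and p(82) = 4766 have opposite signs, so a root lies in (81, 82); Newton's method refines it to λ ≈ 81.1153. Check (Vieta): the three roots sum to 98, matching tr M = 98.
So the eigenvalues of A^T A are ≈ 3.5552, 13.3295, 81.1153 (all ≥ 0, as they must be for A^T A). The largest is λ_max ≈ 81.1153, hence ||A||_2 = sqrt(λ_max) ≈ 9.0064.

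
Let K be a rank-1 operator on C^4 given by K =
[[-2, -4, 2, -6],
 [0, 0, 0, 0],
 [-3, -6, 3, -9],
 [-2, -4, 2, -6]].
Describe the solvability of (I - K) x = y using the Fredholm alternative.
(I - K) is invertible (det(I - K) = 6 ≠ 0), so for every y in C^4 the equation (I - K) x = y has a unique solution.

K has rank 1, so it is an outer product K = u v^T: every row of K is a multiple of one row vector. Reading off the entries, u = (2, 0, 3, 2) and v = (-1, -2, 1, -3) (row i of K equals u_i·v^T). A rank-one matrix u v^T satisfies K u = u (v·u) and kills the (3)-dimensional subspace v^⊥, so its characteristic polynomial is lambda^3 (lambda - v·u) with v·u = tr K = -5. Hence the eigenvalues of I - K are 1 (multiplicity 3) and 1 - (-5) = 6, so det(I - K) = 6. (Direct check: I - K =
[[3, 4, -2, 6],
 [0, 1, 0, 0],
 [3, 6, -2, 9],
 [2, 4, -2, 7]]
has determinant 6.) The finite-dimensional Fredholm alternative says: either (I - K) is invertible, or ker(I - K) ≠ {0} and then range(I - K) = ker((I - K)^*)^⊥, with dim ker(I - K) = dim ker((I - K)^*). Since det(I - K) ≠ 0, 1 is not an eigenvalue of K and ker(I - K) = {0}, so we are in the first case: for every y there is a unique x = (I - K)^(-1) y. Explicitly, by the Sherman–Morrison formula, (I - u v^T)^(-1) = I + u v^T/(1 - v·u), i.e. (I - K)^(-1) = I + K/(6).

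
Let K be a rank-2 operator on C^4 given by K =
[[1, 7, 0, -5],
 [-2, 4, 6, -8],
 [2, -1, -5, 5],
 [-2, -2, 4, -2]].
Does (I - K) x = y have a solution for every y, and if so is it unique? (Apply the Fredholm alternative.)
(I - K) is invertible (det(I - K) = -44 ≠ 0), so for every y in C^4 the equation (I - K) x = y has a unique solution.

K has rank 2 and factors as K = U V^T = u1 v1^T + u2 v2^T with u1 = (-1, 2, -2, 2), v1 = (-1, -1, 2, -1), u2 = (2, 2, -1, 0), v2 = (0, 3, 1, -3) (multiplying out reproduces the displayed K). The nonzero eigenvalues of U V^T coincide with those of the 2 x 2 matrix G = V^T U = [[v1·u1, v1·u2], [v2·u1, v2·u2]] = [[-7, -6], [-2, 5]], and by the Sylvester determinant identity det(I_4 - U V^T) = det(I_2 - V^T U) = det([[8, 6], [2, -4]]) = (8)(-4) - (6)(2) = -44. (Direct check: I - K =
[[0, -7, 0, 5],
 [2, -3, -6, 8],
 [-2, 1, 6, -5],
 [2, 2, -4, 3]]
has determinant -44.) The finite-dimensional Fredholm alternative says: either (I - K) is invertible, or ker(I - K) ≠ {0} and then range(I - K) = ker((I - K)^*)^⊥, with dim ker(I - K) = dim ker((I - K)^*). Since det(I - K) ≠ 0, 1 is not an eigenvalue of K and ker(I - K) = {0}, so we are in the first case: for every y there is a unique x = (I - K)^(-1) y. (Explicitly, by the Woodbury identity, (I - U V^T)^(-1) = I + U (I_2 - G)^(-1) V^T.)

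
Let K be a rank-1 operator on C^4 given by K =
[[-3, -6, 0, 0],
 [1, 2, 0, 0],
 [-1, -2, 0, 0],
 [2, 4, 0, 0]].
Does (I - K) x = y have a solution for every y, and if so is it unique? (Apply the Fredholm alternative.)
(I - K) is invertible (det(I - K) = 2 ≠ 0), so for every y in C^4 the equation (I - K) x = y has a unique solution.

K has rank 1, so it is an outer product K = u v^T: every row of K is a multiple of one row vector. Reading off the entries, u = (3, -1, 1, -2) and v = (-1, -2, 0, 0) (row i of K equals u_i·v^T). A rank-one matrix u v^T satisfies K u = u (v·u) and kills the (3)-dimensional subspace v^⊥, so its characteristic polynomial is lambda^3 (lambda - v·u) with v·u = tr K = -1. Hence the eigenvalues of I - K are 1 (multiplicity 3) and 1 - (-1) = 2, so det(I - K) = 2. (Direct check: I - K =
[[4, 6, 0, 0],
 [-1, -1, 0, 0],
 [1, 2, 1, 0],
 [-2, -4, 0, 1]]
has determinant 2.) The finite-dimensional Fredholm alternative says: either (I - K) is invertible, or ker(I - K) ≠ {0} and then range(I - K) = ker((I - K)^*)^⊥, with dim ker(I - K) = dim ker((I - K)^*). Since det(I - K) ≠ 0, 1 is not an eigenvalue of K and ker(I - K) = {0}, so we are in the first case: for every y there is a unique x = (I - K)^(-1) y. Explicitly, by the Sherman–Morrison formula, (I - u v^T)^(-1) = I + u v^T/(1 - v·u), i.e. (I - K)^(-1) = I + K/(2).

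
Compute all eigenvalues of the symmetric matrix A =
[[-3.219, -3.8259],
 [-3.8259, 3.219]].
sigma(A) ≈ {-5, 5}

A is real symmetric, so its spectrum consists of real eigenvalues. Expanding the characteristic polynomial of the displayed matrix gives
  det(λ I - A) = p(λ) = λ^2 + (0)λ + (-25).
Solving p(λ) = 0 yields eigenvalues ≈ -5, 5. (A is shown rounded to 4 decimals, so these recover the underlying integer eigenvalues to within that precision.)
Verification: the trace of A = 0 equals the sum of eigenvalues 0, and det(A) ≈ -24.9995 matches the eigenvalue product -25.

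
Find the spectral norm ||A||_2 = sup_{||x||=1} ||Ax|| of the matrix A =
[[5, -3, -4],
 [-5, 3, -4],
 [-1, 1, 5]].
||A||_2 ≈ 8.5363 (= sqrt(largest eigenvalue of A^T A))

||A||_2 = sigma_max(A) = sqrt(lambda_max(A^T A)). Form the symmetric matrix M = A^T A =
[[51, -31, -5],
 [-31, 19, 5],
 [-5, 5, 57]].
Its characteristic polynomial (trace, sum of principal 2x2 minors, determinant of M give the coefficients) is
  p(λ) = det(λ I - M) = λ^3 - 127λ^2 + 3948λ - 256.
No integer candidate from the rational root theorem (±divisors of 256) is a root, so the roots are irrational. The cubic discriminant is Δ = 5463838352 > 0, so there are three distinct real roots. p(0) = -256 and p(1) = 3566 have opposite signs, so a root lies in (0, 1); Newton's method refines it to λ ≈ 0.065. p(54) = 68 and p(55) = -916 have opposite signs, so a root lies in (54, 55); Newton's method refines it to λ ≈ 54.0668. p(72) = -1120 and p(73) = 182 have opposite signs, so a root lies in (72, 73); Newton's method refines it to λ ≈ 72.8682. Check (Vieta): the three roots sum to 127, matching tr M = 127.
So the eigenvalues of A^T A are ≈ 0.065, 54.0668, 72.8682 (all ≥ 0, as they must be for A^T A). The largest is λ_max ≈ 72.8682, hence ||A||_2 = sqrt(λ_max) ≈ 8.5363.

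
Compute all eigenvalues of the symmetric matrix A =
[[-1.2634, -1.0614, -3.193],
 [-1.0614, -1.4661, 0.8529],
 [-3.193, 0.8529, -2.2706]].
sigma(A) ≈ {-5, -2, 2}

A is real symmetric, so its spectrum consists of real eigenvalues. Expanding the characteristic polynomial of the displayed matrix gives
  det(λ I - A) = p(λ) = λ^3 + (5)λ^2 + (-4)λ + (-20).
Solving p(λ) = 0 yields eigenvalues ≈ -5, -2, 2. (A is shown rounded to 4 decimals, so these recover the underlying integer eigenvalues to within that precision.)
Verification: the trace of A = -5 equals the sum of eigenvalues -5, and det(A) ≈ 19.9996 matches the eigenvalue product 20.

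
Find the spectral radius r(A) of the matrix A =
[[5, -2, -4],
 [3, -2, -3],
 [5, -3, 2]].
r(A) ≈ 4.5887

The eigenvalues of A are the roots of its characteristic polynomial. With M = A (coefficients from the trace, the sum of principal 2x2 minors, and det A):
  p(λ) = det(λ I - M) = λ^3 - 5λ^2 + 13λ + 27.
No integer candidate from the rational root theorem (±divisors of 27) is a root, so the roots are irrational. The cubic discriminant is Δ = -42336 < 0, so there is one real root and a complex-conjugate pair. p(-2) = -27 and p(-1) = 8 have opposite signs, so a root lies in (-2, -1); Newton's method refines it to λ ≈ -1.2823. Dividing out (λ - (-1.2823)) leaves approximately λ^2 - 6.2823λ + 21.0558. For λ^2 - 6.2823λ + 21.0558 the discriminant is -44.756. It is negative, so the remaining roots are the complex-conjugate pair λ ≈ 3.1412 ± 3.345i. Their product equals the constant term, so |λ|^2 ≈ 21.0558 and |λ| ≈ 4.5887.
Thus the eigenvalues (to 4 decimals) are -1.2823 (modulus 1.2823); 3.1412 ± 3.345i (modulus 4.5887). The spectral radius is the largest modulus: r(A) ≈ 4.5887. (Cross-check: r(A) ≤ ||A||_2 ≈ 9.1228; equality holds whenever A is normal, though it can also hold for some non-normal A.)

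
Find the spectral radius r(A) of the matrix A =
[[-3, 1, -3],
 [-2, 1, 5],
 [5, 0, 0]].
r(A) ≈ 4.6139

The eigenvalues of A are the roots of its characteristic polynomial. With M = A (coefficients from the trace, the sum of principal 2x2 minors, and det A):
  p(λ) = det(λ I - M) = λ^3 + 2λ^2 + 14λ - 40.
No integer candidate from the rational root theorem (±divisors of 40) is a root, so the roots are irrational. The cubic discriminant is Δ = -72272 < 0, so there is one real root and a complex-conjugate pair. p(1) = -23 and p(2) = 4 have opposite signs, so a root lies in (1, 2); Newton's method refines it to λ ≈ 1.879. Dividing out (λ - (1.879)) leaves approximately λ^2 + 3.879λ + 21.2884. For λ^2 + 3.879λ + 21.2884 the discriminant is -70.1073. It is negative, so the remaining roots are the complex-conjugate pair λ ≈ -1.9395 ± 4.1865i. Their product equals the constant term, so |λ|^2 ≈ 21.2884 and |λ| ≈ 4.6139.
Thus the eigenvalues (to 4 decimals) are 1.879 (modulus 1.879); -1.9395 ± 4.1865i (modulus 4.6139). The spectral radius is the largest modulus: r(A) ≈ 4.6139. (Cross-check: r(A) ≤ ||A||_2 ≈ 6.2454; equality holds whenever A is normal, though it can also hold for some non-normal A.)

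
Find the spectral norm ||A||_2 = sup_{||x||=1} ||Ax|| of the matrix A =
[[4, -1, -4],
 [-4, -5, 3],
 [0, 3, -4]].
||A||_2 ≈ 9.0325 (= sqrt(largest eigenvalue of A^T A))

||A||_2 = sigma_max(A) = sqrt(lambda_max(A^T A)). Form the symmetric matrix M = A^T A =
[[32, 16, -28],
 [16, 35, -23],
 [-28, -23, 41]].
Its characteristic polynomial (trace, sum of principal 2x2 minors, determinant of M give the coefficients) is
  p(λ) = det(λ I - M) = λ^3 - 108λ^2 + 2298λ - 11664.
No integer candidate from the rational root theorem (±divisors of 11664) is a root, so the roots are irrational. The cubic discriminant is Δ = 2714431392 > 0, so there are three distinct real roots. p(7) = -527 and p(8) = 320 have opposite signs, so a root lies in (7, 8); Newton's method refines it to λ ≈ 7.598. p(18) = 540 and p(19) = -131 have opposite signs, so a root lies in (18, 19); Newton's method refines it to λ ≈ 18.8164. p(81) = -2673 and p(82) = 1948 have opposite signs, so a root lies in (81, 82); Newton's method refines it to λ ≈ 81.5856. Check (Vieta): the three roots sum to 108, matching tr M = 108.
So the eigenvalues of A^T A are ≈ 7.598, 18.8164, 81.5856 (all ≥ 0, as they must be for A^T A). The largest is λ_max ≈ 81.5856, hence ||A||_2 = sqrt(λ_max) ≈ 9.0325.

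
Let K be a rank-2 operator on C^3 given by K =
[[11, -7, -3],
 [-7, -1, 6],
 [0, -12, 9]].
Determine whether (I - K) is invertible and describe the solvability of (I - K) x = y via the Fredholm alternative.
(I - K) is invertible (det(I - K) = 84 ≠ 0), so for every y in C^3 the equation (I - K) x = y has a unique solution.

K has rank 2 and factors as K = U V^T = u1 v1^T + u2 v2^T with u1 = (1, -2, -3), v1 = (2, 2, -3), u2 = (3, -1, 2), v2 = (3, -3, 0) (multiplying out reproduces the displayed K). The nonzero eigenvalues of U V^T coincide with those of the 2 x 2 matrix G = V^T U = [[v1·u1, v1·u2], [v2·u1, v2·u2]] = [[7, -2], [9, 12]], and by the Sylvester determinant identity det(I_3 - U V^T) = det(I_2 - V^T U) = det([[-6, 2], [-9, -11]]) = (-6)(-11) - (2)(-9) = 84. (Direct check: I - K =
[[-10, 7, 3],
 [7, 2, -6],
 [0, 12, -8]]
has determinant 84.) The finite-dimensional Fredholm alternative says: either (I - K) is invertible, or ker(I - K) ≠ {0} and then range(I - K) = ker((I - K)^*)^⊥, with dim ker(I - K) = dim ker((I - K)^*). Since det(I - K) ≠ 0, 1 is not an eigenvalue of K and ker(I - K) = {0}, so we are in the first case: for every y there is a unique x = (I - K)^(-1) y. (Explicitly, by the Woodbury identity, (I - U V^T)^(-1) = I + U (I_2 - G)^(-1) V^T.)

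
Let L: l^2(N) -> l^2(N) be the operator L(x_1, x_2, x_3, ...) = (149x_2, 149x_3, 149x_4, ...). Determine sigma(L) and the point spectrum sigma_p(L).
sigma(L) = closed disk {z in C : |z| ≤ 149}; sigma_p(L) = open disk {z in C : |z| < 149}

Note L = 149·V where V is the unit left shift (V x)_k = x_{k+1}; so sigma(L) = 149·sigma(V) and ||L|| = 149||V||. ||L x||^2 = 22201sum_{k≥2} |x_k|^2 ≤ 22201||x||^2, with equality on {x : x_1 = 0}, so ||L|| = 149. For any lambda with |lambda| < 149, set r = lambda/149 (|r| < 1); the vector x = (1, r, r^2, ...) is in l^2 and satisfies L x = 149(r, r^2, ...) = lambda x, so lambda is an eigenvalue. On the boundary |lambda| = 149 the geometric series diverges, so no l^2 eigenvector exists, but these lambda lie in the approximate point spectrum. Hence sigma(L) is the closed disk of radius 149 and sigma_p(L) is the open disk.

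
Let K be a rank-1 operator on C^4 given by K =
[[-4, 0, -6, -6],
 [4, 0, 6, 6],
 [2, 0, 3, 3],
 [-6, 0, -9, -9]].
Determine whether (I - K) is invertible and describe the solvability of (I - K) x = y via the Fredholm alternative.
(I - K) is invertible (det(I - K) = 11 ≠ 0), so for every y in C^4 the equation (I - K) x = y has a unique solution.

K has rank 1, so it is an outer product K = u v^T: every row of K is a multiple of one row vector. Reading off the entries, u = (-2, 2, 1, -3) and v = (2, 0, 3, 3) (row i of K equals u_i·v^T). A rank-one matrix u v^T satisfies K u = u (v·u) and kills the (3)-dimensional subspace v^⊥, so its characteristic polynomial is lambda^3 (lambda - v·u) with v·u = tr K = -10. Hence the eigenvalues of I - K are 1 (multiplicity 3) and 1 - (-10) = 11, so det(I - K) = 11. (Direct check: I - K =
[[5, 0, 6, 6],
 [-4, 1, -6, -6],
 [-2, 0, -2, -3],
 [6, 0, 9, 10]]
has determinant 11.) The finite-dimensional Fredholm alternative says: either (I - K) is invertible, or ker(I - K) ≠ {0} and then range(I - K) = ker((I - K)^*)^⊥, with dim ker(I - K) = dim ker((I - K)^*). Since det(I - K) ≠ 0, 1 is not an eigenvalue of K and ker(I - K) = {0}, so we are in the first case: for every y there is a unique x = (I - K)^(-1) y. Explicitly, by the Sherman–Morrison formula, (I - u v^T)^(-1) = I + u v^T/(1 - v·u), i.e. (I - K)^(-1) = I + K/(11).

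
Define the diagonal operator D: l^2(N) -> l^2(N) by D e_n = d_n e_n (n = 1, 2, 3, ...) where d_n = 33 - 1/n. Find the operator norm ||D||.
||D|| = 33

For a diagonal operator on l^2 with entries d_n, ||D|| = sup_n |d_n|. Here d_1 = 32, d_2 = 65/2, ..., and d_n = 33 - 1/n increases monotonically toward 33. All terms lie in [32, 33), so |d_n| = d_n and the supremum is the limit 33, which is not attained by any individual d_n. Hence ||D|| = 33.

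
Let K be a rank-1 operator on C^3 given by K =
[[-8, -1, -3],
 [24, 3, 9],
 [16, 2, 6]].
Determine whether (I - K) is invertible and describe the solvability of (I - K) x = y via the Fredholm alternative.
(I - K) is singular (det(I - K) = 0, i.e. 1 ∈ sigma(K)). (I - K) x = y is solvable iff y ⊥ ker((I - K)^*) = span{(-8, -1, -3)}, i.e. iff -8y_1 - y_2 - 3y_3 = 0. When solvable, the solutions are x = y + c·(1, -3, -2), c arbitrary (ker(I - K) = span{(1, -3, -2)}, dimension 1).

K has rank 1, so it is an outer product K = u v^T: every row of K is a multiple of one row vector. Reading off the entries, u = (1, -3, -2) and v = (-8, -1, -3) (row i of K equals u_i·v^T). A rank-one matrix u v^T satisfies K u = u (v·u) and kills the (2)-dimensional subspace v^⊥, so its characteristic polynomial is lambda^2 (lambda - v·u) with v·u = tr K = 1. Hence the eigenvalues of I - K are 1 (multiplicity 2) and 1 - (1) = 0, so det(I - K) = 0. (Direct check: I - K =
[[9, 1, 3],
 [-24, -2, -9],
 [-16, -2, -5]]
has determinant 0.) So 1 is an eigenvalue of K and (I - K) is not invertible. The finite-dimensional Fredholm alternative says: either (I - K) is invertible, or ker(I - K) ≠ {0} and then range(I - K) = ker((I - K)^*)^⊥, with dim ker(I - K) = dim ker((I - K)^*). We are in the second case, so we need both kernels. Kernel of I - K: (I - K) u = u - u (v·u) = u - u = 0, so ker(I - K) = span{u} = span{(1, -3, -2)} (it is exactly 1-dimensional because rank(I - K) = 2). Kernel of the adjoint: K is real, so (I - K)^* = I - K^T = I - v u^T, and (I - v u^T) v = v - v (u·v) = 0; hence ker((I - K)^*) = span{v} = span{(-8, -1, -3)}. Therefore (I - K) x = y is solvable iff <y, v> = 0, i.e. iff -8y_1 - y_2 - 3y_3 = 0. When this holds, K y = u (v·y) = 0, so (I - K) y = y and x = y is a particular solution; the full solution set is the line x = y + c·u = y + c·(1, -3, -2), c ∈ C.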